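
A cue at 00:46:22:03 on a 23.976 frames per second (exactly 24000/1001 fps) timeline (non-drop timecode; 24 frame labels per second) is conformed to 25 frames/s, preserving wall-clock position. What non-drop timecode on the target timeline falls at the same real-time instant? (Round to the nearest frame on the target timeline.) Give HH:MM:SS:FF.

00:46:24:23

Source frame index: (0×3600 + 46×60 + 22) × 24 + 3 = 66771.
Real time: 66771 / (24000/1001) = 22279257/8000 s.
Target frame: (22279257/8000) × (25) = 22279257/320 ≈ 69622.678 → 69623.
At 25 labels/s: frame 69623 → 00:46:24:23.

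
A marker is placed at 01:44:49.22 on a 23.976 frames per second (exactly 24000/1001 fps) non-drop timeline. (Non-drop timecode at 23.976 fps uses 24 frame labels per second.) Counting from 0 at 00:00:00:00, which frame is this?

150958

Total seconds to the label: (1 × 3600 + 44 × 60 + 49) = 6289.
Frame index = 6289 × 24 + 22 = 150958.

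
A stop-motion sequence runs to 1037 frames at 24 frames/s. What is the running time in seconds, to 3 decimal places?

Running time = 1037 × 1/24 = 1037/24 s ≈ 43.208 s.

43.208 seconds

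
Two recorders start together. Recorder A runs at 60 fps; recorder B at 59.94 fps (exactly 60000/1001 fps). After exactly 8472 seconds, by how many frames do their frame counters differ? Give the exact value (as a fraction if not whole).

508320/1001 frames

A emits 60 × 8472 = 508320 frames; B emits 60000/1001 × 8472 = 508320000/1001.
Difference = 508320/1001 frames (≈ 507.8122); B is behind A.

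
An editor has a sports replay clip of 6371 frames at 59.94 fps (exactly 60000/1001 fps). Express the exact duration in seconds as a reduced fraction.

Running time = 6371 ÷ (60000/1001) = 6371 × 1001/60000 = 6377371/60000 s.

6377371/60000 seconds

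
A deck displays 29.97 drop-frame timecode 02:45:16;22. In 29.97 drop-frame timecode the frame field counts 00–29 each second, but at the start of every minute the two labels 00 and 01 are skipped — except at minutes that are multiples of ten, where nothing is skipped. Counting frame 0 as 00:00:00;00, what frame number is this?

297204

Complete 10-minute blocks: 16, each 17982 frames → 287712.
Remaining 5 whole minutes in the current block: 1800 + 4 × 1798 = 8992 frames.
Within the current minute: 16 × 30 + 22 − 2 = 500 (labels ;00/;01 skipped at this minute). Total = 287712 + 8992 + 500 = 297204.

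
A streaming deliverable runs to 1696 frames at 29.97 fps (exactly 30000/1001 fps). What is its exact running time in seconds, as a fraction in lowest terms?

106106/1875 seconds

Running time = 1696 ÷ (30000/1001) = 1696 × 1001/30000 = 106106/1875 s.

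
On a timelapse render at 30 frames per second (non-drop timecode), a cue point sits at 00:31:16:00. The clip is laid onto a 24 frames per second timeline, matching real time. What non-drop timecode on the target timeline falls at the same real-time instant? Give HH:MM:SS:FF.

Source frame index: (0×3600 + 31×60 + 16) × 30 + 0 = 56280.
Real time: 56280 / (30) = 1876 s.
Target frame: (1876) × (24) = 45024.
At 24 labels/s: frame 45024 → 00:31:16:00.

00:31:16:00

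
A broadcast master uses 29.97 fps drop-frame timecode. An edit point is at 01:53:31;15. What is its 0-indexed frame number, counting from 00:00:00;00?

204141

As if non-drop at 30 labels/s: (1 × 3600 + 53 × 60 + 31) × 30 + 15 = 204345.
Minute boundaries passed: 113; those not divisible by 10: 113 − 11 = 102; dropped labels = 2 × 102 = 204.
Actual frame index = 204345 − 204 = 204141.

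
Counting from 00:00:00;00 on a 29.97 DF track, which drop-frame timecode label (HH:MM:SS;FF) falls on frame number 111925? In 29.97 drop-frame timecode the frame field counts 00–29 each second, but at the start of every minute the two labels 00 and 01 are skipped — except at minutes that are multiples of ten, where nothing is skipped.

Ten DF minutes hold 17982 frames, so frame 111925 lies in block 6 (frames 107892–125873) with 4033 frames into that block.
The block's first minute is 1800 frames and the rest 1798 each; 4033 frames reaches minute 2, so 6 × 18 + 2 × 2 = 112 labels have been skipped so far.
Adding those back, label number 111925 + 112 = 112037 at 30 labels/s is 3734 s + 17 f = 1 h 2 min 14 s frame 17, i.e. 01:02:14;17.

01:02:14;17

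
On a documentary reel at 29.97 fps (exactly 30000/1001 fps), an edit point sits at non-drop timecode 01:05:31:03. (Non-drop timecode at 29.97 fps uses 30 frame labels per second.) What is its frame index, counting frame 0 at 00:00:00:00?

frame 117933

Total seconds to the label: (1 × 3600 + 5 × 60 + 31) = 3931.
Frame index = 3931 × 30 + 3 = 117933.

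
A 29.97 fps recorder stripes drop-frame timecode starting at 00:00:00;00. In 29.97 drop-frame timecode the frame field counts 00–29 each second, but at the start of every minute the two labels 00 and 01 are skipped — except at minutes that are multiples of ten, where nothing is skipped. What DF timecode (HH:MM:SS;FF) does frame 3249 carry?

Each 10-minute DF block holds 10 × 60 × 30 − 9 × 2 = 17982 frames. 3249 ÷ 17982 → 0 full blocks, remainder 3249.
Within the partial block the first minute is 1800 frames and each further minute 1798, so 1 further minute boundary passed. Total skipped labels = 18 × 0 + 2 × 1 = 2.
Non-drop label index = 3249 + 2 = 3251; at 30 labels/s that is 00:01:48:11, i.e. DF 00:01:48;11.

00:01:48;11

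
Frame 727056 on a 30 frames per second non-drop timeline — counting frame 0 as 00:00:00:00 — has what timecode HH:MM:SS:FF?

06:43:55:06

727056 ÷ 30 = 24235 full seconds, remainder 6 frames.
24235 s = 6 h 43 min 55 s.
Timecode: 06:43:55:06.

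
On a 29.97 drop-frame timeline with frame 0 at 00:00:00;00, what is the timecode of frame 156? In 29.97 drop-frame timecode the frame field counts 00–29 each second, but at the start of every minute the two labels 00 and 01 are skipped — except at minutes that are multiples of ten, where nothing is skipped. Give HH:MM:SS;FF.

00:00:05;06

Each 10-minute DF block holds 10 × 60 × 30 − 9 × 2 = 17982 frames. 156 ÷ 17982 → 0 full blocks, remainder 156.
Within the partial block the first minute is 1800 frames and each further minute 1798, so 0 further minute boundaries passed. Total skipped labels = 18 × 0 + 2 × 0 = 0.
Non-drop label index = 156 + 0 = 156; at 30 labels/s that is 00:00:05:06, i.e. DF 00:00:05;06.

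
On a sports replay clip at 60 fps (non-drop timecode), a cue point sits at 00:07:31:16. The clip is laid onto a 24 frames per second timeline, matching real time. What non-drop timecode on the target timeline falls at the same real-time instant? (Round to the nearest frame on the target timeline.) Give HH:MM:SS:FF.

00:07:31:06

Source frame index: (0×3600 + 7×60 + 31) × 60 + 16 = 27076.
Real time: 27076 / (60) = 6769/15 s.
Target frame: (6769/15) × (24) = 54152/5 ≈ 10830.400 → 10830.
At 24 labels/s: frame 10830 → 00:07:31:06.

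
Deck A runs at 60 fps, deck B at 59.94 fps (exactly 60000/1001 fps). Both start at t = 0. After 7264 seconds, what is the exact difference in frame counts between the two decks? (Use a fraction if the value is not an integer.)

435840/1001 frames

A emits 60 × 7264 = 435840 frames; B emits 60000/1001 × 7264 = 435840000/1001.
Difference = 435840/1001 frames (≈ 435.4046); B is behind A.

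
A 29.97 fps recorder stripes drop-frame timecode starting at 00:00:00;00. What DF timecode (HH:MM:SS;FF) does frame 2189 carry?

00:01:13;01

Each 10-minute DF block holds 10 × 60 × 30 − 9 × 2 = 17982 frames. 2189 ÷ 17982 → 0 full blocks, remainder 2189.
Within the partial block the first minute is 1800 frames and each further minute 1798, so 1 further minute boundary passed. Total skipped labels = 18 × 0 + 2 × 1 = 2.
Non-drop label index = 2189 + 2 = 2191; at 30 labels/s that is 00:01:13:01, i.e. DF 00:01:13;01.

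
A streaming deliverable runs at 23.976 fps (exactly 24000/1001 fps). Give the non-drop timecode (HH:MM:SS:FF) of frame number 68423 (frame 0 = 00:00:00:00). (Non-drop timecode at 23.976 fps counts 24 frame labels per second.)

00:47:30:23

68423 ÷ 24 = 2850 full seconds, remainder 23 frames.
2850 s = 0 h 47 min 30 s.
Timecode: 00:47:30:23.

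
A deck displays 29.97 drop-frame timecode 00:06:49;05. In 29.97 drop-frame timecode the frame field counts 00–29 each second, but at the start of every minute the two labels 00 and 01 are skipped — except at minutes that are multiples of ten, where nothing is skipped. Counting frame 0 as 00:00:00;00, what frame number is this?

Complete 10-minute blocks: 0, each 17982 frames → 0.
Remaining 6 whole minutes in the current block: 1800 + 5 × 1798 = 10790 frames.
Within the current minute: 49 × 30 + 5 − 2 = 1473 (labels ;00/;01 skipped at this minute). Total = 0 + 10790 + 1473 = 12263.

12263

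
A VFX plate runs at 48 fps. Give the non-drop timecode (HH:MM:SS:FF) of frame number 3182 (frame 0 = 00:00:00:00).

3182 ÷ 48 = 66 full seconds, remainder 14 frames.
66 s = 0 h 1 min 6 s.
Timecode: 00:01:06:14.

00:01:06:14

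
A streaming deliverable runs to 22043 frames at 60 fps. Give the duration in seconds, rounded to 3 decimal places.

367.383 seconds

Running time = 22043 × 1/60 = 22043/60 s ≈ 367.383 s.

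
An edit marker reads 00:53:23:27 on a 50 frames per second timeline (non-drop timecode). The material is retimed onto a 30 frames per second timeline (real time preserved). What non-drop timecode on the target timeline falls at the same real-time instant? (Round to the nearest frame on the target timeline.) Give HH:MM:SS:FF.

00:53:23:16

Source frame index: (0×3600 + 53×60 + 23) × 50 + 27 = 160177.
Real time: 160177 / (50) = 160177/50 s.
Target frame: (160177/50) × (30) = 480531/5 ≈ 96106.200 → 96106.
At 30 labels/s: frame 96106 → 00:53:23:16.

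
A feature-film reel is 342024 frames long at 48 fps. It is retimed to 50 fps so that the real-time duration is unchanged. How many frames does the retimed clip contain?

356275 frames

Target frames = source frames × (target rate / source rate) = 342024 × (50)/(48) = 342024 × 25/24 = 356275.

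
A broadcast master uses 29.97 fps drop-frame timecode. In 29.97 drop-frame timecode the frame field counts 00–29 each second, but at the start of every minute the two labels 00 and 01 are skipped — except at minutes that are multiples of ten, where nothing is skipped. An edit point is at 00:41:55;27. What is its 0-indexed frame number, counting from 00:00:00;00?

Complete 10-minute blocks: 4, each 17982 frames → 71928.
Remaining 1 whole minute in the current block: 1800 + 0 × 1798 = 1800 frames.
Within the current minute: 55 × 30 + 27 − 2 = 1675 (labels ;00/;01 skipped at this minute). Total = 71928 + 1800 + 1675 = 75403.

75403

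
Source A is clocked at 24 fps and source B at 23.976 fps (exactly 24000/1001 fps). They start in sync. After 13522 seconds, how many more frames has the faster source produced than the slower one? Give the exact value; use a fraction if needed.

A emits 24 × 13522 = 324528 frames; B emits 24000/1001 × 13522 = 324528000/1001.
Difference = 324528/1001 frames (≈ 324.2038); B is behind A.

324528/1001 frames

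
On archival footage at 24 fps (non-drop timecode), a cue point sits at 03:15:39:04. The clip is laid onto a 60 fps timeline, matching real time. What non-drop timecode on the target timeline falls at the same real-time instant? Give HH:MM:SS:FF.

Source frame index: (3×3600 + 15×60 + 39) × 24 + 4 = 281740.
Real time: 281740 / (24) = 70435/6 s.
Target frame: (70435/6) × (60) = 704350.
At 60 labels/s: frame 704350 → 03:15:39:10.

03:15:39:10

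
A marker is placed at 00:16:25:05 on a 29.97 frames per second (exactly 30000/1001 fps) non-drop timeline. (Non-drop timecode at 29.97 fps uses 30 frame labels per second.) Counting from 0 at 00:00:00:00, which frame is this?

Total seconds to the label: (0 × 3600 + 16 × 60 + 25) = 985.
Frame index = 985 × 30 + 5 = 29555.

29555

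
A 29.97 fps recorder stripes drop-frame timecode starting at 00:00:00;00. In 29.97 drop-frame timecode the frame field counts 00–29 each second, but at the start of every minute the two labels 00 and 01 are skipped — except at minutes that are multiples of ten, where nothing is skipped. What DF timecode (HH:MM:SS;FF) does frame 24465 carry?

00:13:36;09

Ten DF minutes hold 17982 frames, so frame 24465 lies in block 1 (frames 17982–35963) with 6483 frames into that block.
The block's first minute is 1800 frames and the rest 1798 each; 6483 frames reaches minute 3, so 1 × 18 + 3 × 2 = 24 labels have been skipped so far.
Adding those back, label number 24465 + 24 = 24489 at 30 labels/s is 816 s + 9 f = 0 h 13 min 36 s frame 9, i.e. 00:13:36;09.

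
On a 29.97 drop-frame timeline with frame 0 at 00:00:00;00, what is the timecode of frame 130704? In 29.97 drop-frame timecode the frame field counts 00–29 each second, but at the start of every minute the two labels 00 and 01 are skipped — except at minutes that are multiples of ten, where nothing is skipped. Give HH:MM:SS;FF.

Ten DF minutes hold 17982 frames, so frame 130704 lies in block 7 (frames 125874–143855) with 4830 frames into that block.
The block's first minute is 1800 frames and the rest 1798 each; 4830 frames reaches minute 2, so 7 × 18 + 2 × 2 = 130 labels have been skipped so far.
Adding those back, label number 130704 + 130 = 130834 at 30 labels/s is 4361 s + 4 f = 1 h 12 min 41 s frame 4, i.e. 01:12:41;04.

01:12:41;04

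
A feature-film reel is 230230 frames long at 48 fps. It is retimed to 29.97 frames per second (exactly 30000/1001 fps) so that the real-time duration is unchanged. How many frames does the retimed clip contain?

Target frames = source frames × (target rate / source rate) = 230230 × (30000/1001)/(48) = 230230 × 625/1001 = 143750.

143750 frames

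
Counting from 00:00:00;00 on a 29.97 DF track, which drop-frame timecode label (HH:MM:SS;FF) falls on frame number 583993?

Each 10-minute DF block holds 10 × 60 × 30 − 9 × 2 = 17982 frames. 583993 ÷ 17982 → 32 full blocks, remainder 8569.
Within the partial block the first minute is 1800 frames and each further minute 1798, so 4 further minute boundaries passed. Total skipped labels = 18 × 32 + 2 × 4 = 584.
Non-drop label index = 583993 + 584 = 584577; at 30 labels/s that is 05:24:45:27, i.e. DF 05:24:45;27.

05:24:45;27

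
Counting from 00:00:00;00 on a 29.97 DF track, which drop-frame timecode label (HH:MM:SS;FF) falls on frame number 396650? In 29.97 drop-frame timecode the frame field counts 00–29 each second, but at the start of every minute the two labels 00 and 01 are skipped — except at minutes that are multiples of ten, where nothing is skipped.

03:40:34;26

Ten DF minutes hold 17982 frames, so frame 396650 lies in block 22 (frames 395604–413585) with 1046 frames into that block.
The block's first minute is 1800 frames and the rest 1798 each; 1046 frames reaches minute 0, so 22 × 18 + 0 × 2 = 396 labels have been skipped so far.
Adding those back, label number 396650 + 396 = 397046 at 30 labels/s is 13234 s + 26 f = 3 h 40 min 34 s frame 26, i.e. 03:40:34;26.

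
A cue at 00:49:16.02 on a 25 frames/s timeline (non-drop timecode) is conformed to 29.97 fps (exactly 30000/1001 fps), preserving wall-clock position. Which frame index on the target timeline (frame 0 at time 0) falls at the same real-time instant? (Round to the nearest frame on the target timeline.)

Source frame index: (0×3600 + 49×60 + 16) × 25 + 2 = 73902.
Real time: 73902 / (25) = 73902/25 s.
Target frame: (73902/25) × (30000/1001) = 88682400/1001 ≈ 88593.806 → 88594.

frame 88594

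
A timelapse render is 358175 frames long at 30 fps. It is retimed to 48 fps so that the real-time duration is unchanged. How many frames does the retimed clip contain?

573080 frames

Target frames = source frames × (target rate / source rate) = 358175 × (48)/(30) = 358175 × 8/5 = 573080.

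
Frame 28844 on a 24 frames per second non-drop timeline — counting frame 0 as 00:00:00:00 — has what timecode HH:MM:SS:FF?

00:20:01:20

28844 ÷ 24 = 1201 full seconds, remainder 20 frames.
1201 s = 0 h 20 min 1 s.
Timecode: 00:20:01:20.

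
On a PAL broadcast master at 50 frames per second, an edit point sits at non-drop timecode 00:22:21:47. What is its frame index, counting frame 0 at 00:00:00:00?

frame 67097

Total seconds to the label: (0 × 3600 + 22 × 60 + 21) = 1341.
Frame index = 1341 × 50 + 47 = 67097.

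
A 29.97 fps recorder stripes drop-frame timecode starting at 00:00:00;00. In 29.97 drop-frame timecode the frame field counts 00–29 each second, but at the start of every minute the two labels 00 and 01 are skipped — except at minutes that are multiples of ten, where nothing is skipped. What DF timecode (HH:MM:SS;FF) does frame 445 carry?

Each 10-minute DF block holds 10 × 60 × 30 − 9 × 2 = 17982 frames. 445 ÷ 17982 → 0 full blocks, remainder 445.
Within the partial block the first minute is 1800 frames and each further minute 1798, so 0 further minute boundaries passed. Total skipped labels = 18 × 0 + 2 × 0 = 0.
Non-drop label index = 445 + 0 = 445; at 30 labels/s that is 00:00:14:25, i.e. DF 00:00:14;25.

00:00:14;25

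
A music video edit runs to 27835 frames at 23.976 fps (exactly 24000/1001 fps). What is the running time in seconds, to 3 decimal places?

1160.951 seconds

Running time = 27835 × 1001/24000 = 5572567/4800 s ≈ 1160.951 s.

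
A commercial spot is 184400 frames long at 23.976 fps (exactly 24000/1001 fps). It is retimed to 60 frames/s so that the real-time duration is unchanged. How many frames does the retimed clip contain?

Target frames = source frames × (target rate / source rate) = 184400 × (60)/(24000/1001) = 184400 × 1001/400 = 461461.

461461 frames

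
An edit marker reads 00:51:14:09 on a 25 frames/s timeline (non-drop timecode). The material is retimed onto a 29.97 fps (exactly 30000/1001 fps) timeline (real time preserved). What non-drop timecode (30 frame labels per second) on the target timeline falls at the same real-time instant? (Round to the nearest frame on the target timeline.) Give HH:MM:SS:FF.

Source frame index: (0×3600 + 51×60 + 14) × 25 + 9 = 76859.
Real time: 76859 / (25) = 76859/25 s.
Target frame: (76859/25) × (30000/1001) = 92230800/1001 ≈ 92138.661 → 92139.
At 30 labels/s: frame 92139 → 00:51:11:09.

00:51:11:09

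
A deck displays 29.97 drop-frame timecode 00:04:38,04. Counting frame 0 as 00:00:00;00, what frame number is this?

As if non-drop at 30 labels/s: (0 × 3600 + 4 × 60 + 38) × 30 + 4 = 8344.
Minute boundaries passed: 4; those not divisible by 10: 4 − 0 = 4; dropped labels = 2 × 4 = 8.
Actual frame index = 8344 − 8 = 8336.

8336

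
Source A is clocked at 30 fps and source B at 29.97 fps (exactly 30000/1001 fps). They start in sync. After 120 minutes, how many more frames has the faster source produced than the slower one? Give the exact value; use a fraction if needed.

216000/1001 frames

120 min = 7200 s.
A emits 30 × 7200 = 216000 frames; B emits 30000/1001 × 7200 = 216000000/1001.
Difference = 216000/1001 frames (≈ 215.7842); B is behind A.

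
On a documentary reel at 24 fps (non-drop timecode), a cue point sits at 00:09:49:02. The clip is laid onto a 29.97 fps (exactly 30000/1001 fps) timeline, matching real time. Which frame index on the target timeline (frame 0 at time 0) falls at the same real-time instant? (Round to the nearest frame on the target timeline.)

frame 17655

Source frame index: (0×3600 + 9×60 + 49) × 24 + 2 = 14138.
Real time: 14138 / (24) = 7069/12 s.
Target frame: (7069/12) × (30000/1001) = 17672500/1001 ≈ 17654.845 → 17655.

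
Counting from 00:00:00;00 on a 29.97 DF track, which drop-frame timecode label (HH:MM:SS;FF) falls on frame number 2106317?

19:31:20;25

Ten DF minutes hold 17982 frames, so frame 2106317 lies in block 117 (frames 2103894–2121875) with 2423 frames into that block.
The block's first minute is 1800 frames and the rest 1798 each; 2423 frames reaches minute 1, so 117 × 18 + 1 × 2 = 2108 labels have been skipped so far.
Adding those back, label number 2106317 + 2108 = 2108425 at 30 labels/s is 70280 s + 25 f = 19 h 31 min 20 s frame 25, i.e. 19:31:20;25.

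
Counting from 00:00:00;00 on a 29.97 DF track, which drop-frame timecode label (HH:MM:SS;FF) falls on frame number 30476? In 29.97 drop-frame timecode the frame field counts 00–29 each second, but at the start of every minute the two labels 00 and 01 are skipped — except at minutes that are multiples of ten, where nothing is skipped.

Each 10-minute DF block holds 10 × 60 × 30 − 9 × 2 = 17982 frames. 30476 ÷ 17982 → 1 full block, remainder 12494.
Within the partial block the first minute is 1800 frames and each further minute 1798, so 6 further minute boundaries passed. Total skipped labels = 18 × 1 + 2 × 6 = 30.
Non-drop label index = 30476 + 30 = 30506; at 30 labels/s that is 00:16:56:26, i.e. DF 00:16:56;26.

00:16:56;26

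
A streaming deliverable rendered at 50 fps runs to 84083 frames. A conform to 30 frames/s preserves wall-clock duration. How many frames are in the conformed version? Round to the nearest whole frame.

50450 frames

Frames at target rate = 84083 × (30) / (50) = 252249/5 ≈ 50449.800.
Nearest whole frame: 50450.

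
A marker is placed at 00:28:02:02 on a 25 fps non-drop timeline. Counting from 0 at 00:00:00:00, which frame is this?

frame 42052

Total seconds to the label: (0 × 3600 + 28 × 60 + 2) = 1682.
Frame index = 1682 × 25 + 2 = 42052.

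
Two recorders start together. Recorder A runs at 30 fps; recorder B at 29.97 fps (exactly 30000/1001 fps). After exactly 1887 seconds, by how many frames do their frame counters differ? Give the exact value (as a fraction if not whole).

A emits 30 × 1887 = 56610 frames; B emits 30000/1001 × 1887 = 56610000/1001.
Difference = 56610/1001 frames (≈ 56.5534); B is behind A.

56610/1001 frames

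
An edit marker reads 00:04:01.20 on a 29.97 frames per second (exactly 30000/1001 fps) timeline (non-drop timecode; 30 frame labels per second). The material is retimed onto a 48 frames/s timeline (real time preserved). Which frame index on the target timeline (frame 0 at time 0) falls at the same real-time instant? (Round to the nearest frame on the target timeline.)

frame 11612

Source frame index: (0×3600 + 4×60 + 1) × 30 + 20 = 7250.
Real time: 7250 / (30000/1001) = 29029/120 s.
Target frame: (29029/120) × (48) = 58058/5 ≈ 11611.600 → 11612.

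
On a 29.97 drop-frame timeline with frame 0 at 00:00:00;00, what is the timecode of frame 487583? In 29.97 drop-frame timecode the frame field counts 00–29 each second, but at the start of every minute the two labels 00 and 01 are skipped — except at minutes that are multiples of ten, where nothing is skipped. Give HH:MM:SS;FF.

04:31:09;01

Each 10-minute DF block holds 10 × 60 × 30 − 9 × 2 = 17982 frames. 487583 ÷ 17982 → 27 full blocks, remainder 2069.
Within the partial block the first minute is 1800 frames and each further minute 1798, so 1 further minute boundary passed. Total skipped labels = 18 × 27 + 2 × 1 = 488.
Non-drop label index = 487583 + 488 = 488071; at 30 labels/s that is 04:31:09:01, i.e. DF 04:31:09;01.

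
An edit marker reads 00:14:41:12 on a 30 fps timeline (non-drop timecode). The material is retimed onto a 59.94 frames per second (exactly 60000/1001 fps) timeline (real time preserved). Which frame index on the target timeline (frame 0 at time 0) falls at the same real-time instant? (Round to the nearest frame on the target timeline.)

frame 52831

Source frame index: (0×3600 + 14×60 + 41) × 30 + 12 = 26442.
Real time: 26442 / (30) = 4407/5 s.
Target frame: (4407/5) × (60000/1001) = 4068000/77 ≈ 52831.169 → 52831.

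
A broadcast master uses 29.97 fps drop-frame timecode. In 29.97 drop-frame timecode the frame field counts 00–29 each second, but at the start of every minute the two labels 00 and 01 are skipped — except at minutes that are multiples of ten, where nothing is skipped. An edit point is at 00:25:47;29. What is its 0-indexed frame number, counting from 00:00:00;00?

As if non-drop at 30 labels/s: (0 × 3600 + 25 × 60 + 47) × 30 + 29 = 46439.
Minute boundaries passed: 25; those not divisible by 10: 25 − 2 = 23; dropped labels = 2 × 23 = 46.
Actual frame index = 46439 − 46 = 46393.

46393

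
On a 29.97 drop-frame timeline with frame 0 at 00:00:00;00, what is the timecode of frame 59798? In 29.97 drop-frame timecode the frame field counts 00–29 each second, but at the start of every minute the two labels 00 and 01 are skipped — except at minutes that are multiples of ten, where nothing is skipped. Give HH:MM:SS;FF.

Each 10-minute DF block holds 10 × 60 × 30 − 9 × 2 = 17982 frames. 59798 ÷ 17982 → 3 full blocks, remainder 5852.
Within the partial block the first minute is 1800 frames and each further minute 1798, so 3 further minute boundaries passed. Total skipped labels = 18 × 3 + 2 × 3 = 60.
Non-drop label index = 59798 + 60 = 59858; at 30 labels/s that is 00:33:15:08, i.e. DF 00:33:15;08.

00:33:15;08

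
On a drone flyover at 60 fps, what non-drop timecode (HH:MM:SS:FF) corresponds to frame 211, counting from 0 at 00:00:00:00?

00:00:03:31

211 ÷ 60 = 3 full seconds, remainder 31 frames.
3 s = 0 h 0 min 3 s.
Timecode: 00:00:03:31.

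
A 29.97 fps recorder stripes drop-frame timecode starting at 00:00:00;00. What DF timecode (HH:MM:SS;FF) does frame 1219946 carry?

Each 10-minute DF block holds 10 × 60 × 30 − 9 × 2 = 17982 frames. 1219946 ÷ 17982 → 67 full blocks, remainder 15152.
Within the partial block the first minute is 1800 frames and each further minute 1798, so 8 further minute boundaries passed. Total skipped labels = 18 × 67 + 2 × 8 = 1222.
Non-drop label index = 1219946 + 1222 = 1221168; at 30 labels/s that is 11:18:25:18, i.e. DF 11:18:25;18.

11:18:25;18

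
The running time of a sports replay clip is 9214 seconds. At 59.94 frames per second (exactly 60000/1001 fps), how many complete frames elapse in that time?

552287 frames

Frames = 9214 × 60000/1001 = 552840000/1001 ≈ 552287.7123.
Complete frames: 552287.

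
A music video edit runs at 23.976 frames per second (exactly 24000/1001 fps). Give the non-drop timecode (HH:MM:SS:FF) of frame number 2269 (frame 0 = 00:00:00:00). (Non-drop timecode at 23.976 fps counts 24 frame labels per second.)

2269 ÷ 24 = 94 full seconds, remainder 13 frames.
94 s = 0 h 1 min 34 s.
Timecode: 00:01:34:13.

00:01:34:13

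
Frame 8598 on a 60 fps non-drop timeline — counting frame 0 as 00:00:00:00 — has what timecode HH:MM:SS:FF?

00:02:23:18

8598 ÷ 60 = 143 full seconds, remainder 18 frames.
143 s = 0 h 2 min 23 s.
Timecode: 00:02:23:18.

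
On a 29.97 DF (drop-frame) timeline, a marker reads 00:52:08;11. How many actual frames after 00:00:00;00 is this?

Complete 10-minute blocks: 5, each 17982 frames → 89910.
Remaining 2 whole minutes in the current block: 1800 + 1 × 1798 = 3598 frames.
Within the current minute: 8 × 30 + 11 − 2 = 249 (labels ;00/;01 skipped at this minute). Total = 89910 + 3598 + 249 = 93757.

93757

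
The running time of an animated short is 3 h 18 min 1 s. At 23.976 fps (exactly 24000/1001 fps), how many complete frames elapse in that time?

284859 frames

3 h 18 min 1 s = 11881 s.
Frames = 11881 × 24000/1001 = 285144000/1001 ≈ 284859.1409.
Complete frames: 284859.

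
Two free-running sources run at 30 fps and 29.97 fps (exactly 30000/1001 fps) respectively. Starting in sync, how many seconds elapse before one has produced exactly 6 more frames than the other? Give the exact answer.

The gap grows by |30000/1001 − 30| = 30/1001 frames per second.
Time for a 6-frame gap: 6 ÷ (30/1001) = 200.2 s.

200.2 seconds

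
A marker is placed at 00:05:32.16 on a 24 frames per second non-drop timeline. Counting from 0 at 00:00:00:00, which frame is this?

7984

Total seconds to the label: (0 × 3600 + 5 × 60 + 32) = 332.
Frame index = 332 × 24 + 16 = 7984.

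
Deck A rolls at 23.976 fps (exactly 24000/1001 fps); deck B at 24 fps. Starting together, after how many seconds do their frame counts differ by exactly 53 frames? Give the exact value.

The gap grows by |24 − 24000/1001| = 24/1001 frames per second.
Time for a 53-frame gap: 53 ÷ (24/1001) = 53053/24 s.

53053/24 seconds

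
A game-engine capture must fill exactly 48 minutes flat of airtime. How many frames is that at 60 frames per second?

172800 frames

48 min = 2880 s.
Frames = 2880 × 60 = 172800.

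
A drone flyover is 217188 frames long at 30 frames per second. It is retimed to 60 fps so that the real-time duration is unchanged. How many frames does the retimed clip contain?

434376 frames

Target frames = source frames × (target rate / source rate) = 217188 × (60)/(30) = 217188 × 2 = 434376.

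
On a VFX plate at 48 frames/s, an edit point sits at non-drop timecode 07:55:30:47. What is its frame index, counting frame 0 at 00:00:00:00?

Total seconds to the label: (7 × 3600 + 55 × 60 + 30) = 28530.
Frame index = 28530 × 48 + 47 = 1369487.

1369487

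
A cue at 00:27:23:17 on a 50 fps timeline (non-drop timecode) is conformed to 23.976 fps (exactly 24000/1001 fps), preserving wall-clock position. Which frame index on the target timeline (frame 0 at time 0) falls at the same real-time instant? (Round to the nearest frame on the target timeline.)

Source frame index: (0×3600 + 27×60 + 23) × 50 + 17 = 82167.
Real time: 82167 / (50) = 82167/50 s.
Target frame: (82167/50) × (24000/1001) = 39440160/1001 ≈ 39400.759 → 39401.

frame 39401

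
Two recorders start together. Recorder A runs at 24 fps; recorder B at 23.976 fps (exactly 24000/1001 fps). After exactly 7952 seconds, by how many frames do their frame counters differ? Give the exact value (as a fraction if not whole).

27264/143 frames

A emits 24 × 7952 = 190848 frames; B emits 24000/1001 × 7952 = 27264000/143.
Difference = 27264/143 frames (≈ 190.6573); B is behind A.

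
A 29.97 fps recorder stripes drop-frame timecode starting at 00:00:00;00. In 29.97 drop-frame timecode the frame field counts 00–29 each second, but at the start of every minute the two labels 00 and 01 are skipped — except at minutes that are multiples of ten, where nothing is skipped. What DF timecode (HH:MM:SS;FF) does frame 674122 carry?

06:14:53;06

Each 10-minute DF block holds 10 × 60 × 30 − 9 × 2 = 17982 frames. 674122 ÷ 17982 → 37 full blocks, remainder 8788.
Within the partial block the first minute is 1800 frames and each further minute 1798, so 4 further minute boundaries passed. Total skipped labels = 18 × 37 + 2 × 4 = 674.
Non-drop label index = 674122 + 674 = 674796; at 30 labels/s that is 06:14:53:06, i.e. DF 06:14:53;06.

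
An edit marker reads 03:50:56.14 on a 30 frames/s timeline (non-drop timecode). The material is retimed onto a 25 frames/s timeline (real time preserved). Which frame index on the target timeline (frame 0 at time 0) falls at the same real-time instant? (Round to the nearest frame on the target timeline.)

frame 346412

Source frame index: (3×3600 + 50×60 + 56) × 30 + 14 = 415694.
Real time: 415694 / (30) = 207847/15 s.
Target frame: (207847/15) × (25) = 1039235/3 ≈ 346411.667 → 346412.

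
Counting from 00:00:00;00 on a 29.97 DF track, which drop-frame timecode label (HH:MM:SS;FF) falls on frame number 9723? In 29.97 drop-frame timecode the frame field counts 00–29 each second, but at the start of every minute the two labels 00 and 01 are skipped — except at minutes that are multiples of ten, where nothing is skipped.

Each 10-minute DF block holds 10 × 60 × 30 − 9 × 2 = 17982 frames. 9723 ÷ 17982 → 0 full blocks, remainder 9723.
Within the partial block the first minute is 1800 frames and each further minute 1798, so 5 further minute boundaries passed. Total skipped labels = 18 × 0 + 2 × 5 = 10.
Non-drop label index = 9723 + 10 = 9733; at 30 labels/s that is 00:05:24:13, i.e. DF 00:05:24;13.

00:05:24;13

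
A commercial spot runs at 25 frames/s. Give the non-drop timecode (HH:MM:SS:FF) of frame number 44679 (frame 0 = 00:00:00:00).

44679 ÷ 25 = 1787 full seconds, remainder 4 frames.
1787 s = 0 h 29 min 47 s.
Timecode: 00:29:47:04.

00:29:47:04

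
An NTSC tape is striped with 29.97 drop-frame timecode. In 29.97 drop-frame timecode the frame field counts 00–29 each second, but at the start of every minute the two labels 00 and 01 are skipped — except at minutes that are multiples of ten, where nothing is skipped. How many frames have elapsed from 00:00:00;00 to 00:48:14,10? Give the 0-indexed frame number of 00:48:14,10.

86742

Complete 10-minute blocks: 4, each 17982 frames → 71928.
Remaining 8 whole minutes in the current block: 1800 + 7 × 1798 = 14386 frames.
Within the current minute: 14 × 30 + 10 − 2 = 428 (labels ;00/;01 skipped at this minute). Total = 71928 + 14386 + 428 = 86742.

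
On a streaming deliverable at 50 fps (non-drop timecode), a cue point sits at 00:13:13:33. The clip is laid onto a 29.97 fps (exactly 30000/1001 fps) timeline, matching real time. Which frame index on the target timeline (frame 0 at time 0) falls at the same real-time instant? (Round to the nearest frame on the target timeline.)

Source frame index: (0×3600 + 13×60 + 13) × 50 + 33 = 39683.
Real time: 39683 / (50) = 39683/50 s.
Target frame: (39683/50) × (30000/1001) = 3401400/143 ≈ 23786.014 → 23786.

frame 23786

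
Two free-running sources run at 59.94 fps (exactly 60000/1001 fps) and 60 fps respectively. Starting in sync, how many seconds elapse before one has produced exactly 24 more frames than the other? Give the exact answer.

400.4 seconds

The gap grows by |60 − 60000/1001| = 60/1001 frames per second.
Time for a 24-frame gap: 24 ÷ (60/1001) = 400.4 s.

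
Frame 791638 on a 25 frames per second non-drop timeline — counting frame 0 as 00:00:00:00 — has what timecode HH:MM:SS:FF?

08:47:45:13

791638 ÷ 25 = 31665 full seconds, remainder 13 frames.
31665 s = 8 h 47 min 45 s.
Timecode: 08:47:45:13.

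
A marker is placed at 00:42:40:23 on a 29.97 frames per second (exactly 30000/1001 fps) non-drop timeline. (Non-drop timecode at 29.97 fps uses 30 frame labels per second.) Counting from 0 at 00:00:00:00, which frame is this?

Total seconds to the label: (0 × 3600 + 42 × 60 + 40) = 2560.
Frame index = 2560 × 30 + 23 = 76823.

76823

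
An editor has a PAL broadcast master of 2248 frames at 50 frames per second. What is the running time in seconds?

Running time = 2248 / (50) = 44.96 s.

44.96 seconds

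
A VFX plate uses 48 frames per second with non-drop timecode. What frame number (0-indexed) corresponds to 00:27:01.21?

frame 77829

Total seconds to the label: (0 × 3600 + 27 × 60 + 1) = 1621.
Frame index = 1621 × 48 + 21 = 77829.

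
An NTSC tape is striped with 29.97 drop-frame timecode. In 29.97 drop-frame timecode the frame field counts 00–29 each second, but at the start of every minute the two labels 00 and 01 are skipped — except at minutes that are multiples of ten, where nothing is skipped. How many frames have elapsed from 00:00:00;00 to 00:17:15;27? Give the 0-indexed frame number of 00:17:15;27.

Complete 10-minute blocks: 1, each 17982 frames → 17982.
Remaining 7 whole minutes in the current block: 1800 + 6 × 1798 = 12588 frames.
Within the current minute: 15 × 30 + 27 − 2 = 475 (labels ;00/;01 skipped at this minute). Total = 17982 + 12588 + 475 = 31045.

31045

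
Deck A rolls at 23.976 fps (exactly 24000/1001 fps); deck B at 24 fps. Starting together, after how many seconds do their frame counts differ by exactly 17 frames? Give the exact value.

17017/24 seconds

The gap grows by |24 − 24000/1001| = 24/1001 frames per second.
Time for a 17-frame gap: 17 ÷ (24/1001) = 17017/24 s.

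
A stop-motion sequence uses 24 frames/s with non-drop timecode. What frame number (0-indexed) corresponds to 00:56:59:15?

frame 82071

Total seconds to the label: (0 × 3600 + 56 × 60 + 59) = 3419.
Frame index = 3419 × 24 + 15 = 82071.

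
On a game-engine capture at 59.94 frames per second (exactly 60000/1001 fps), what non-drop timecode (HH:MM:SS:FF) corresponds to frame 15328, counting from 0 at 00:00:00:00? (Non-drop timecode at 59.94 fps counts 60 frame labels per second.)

15328 ÷ 60 = 255 full seconds, remainder 28 frames.
255 s = 0 h 4 min 15 s.
Timecode: 00:04:15:28.

00:04:15:28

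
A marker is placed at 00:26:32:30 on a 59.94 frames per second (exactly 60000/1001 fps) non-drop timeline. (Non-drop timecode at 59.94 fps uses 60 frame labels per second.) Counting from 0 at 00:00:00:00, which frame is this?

Total seconds to the label: (0 × 3600 + 26 × 60 + 32) = 1592.
Frame index = 1592 × 60 + 30 = 95550.

95550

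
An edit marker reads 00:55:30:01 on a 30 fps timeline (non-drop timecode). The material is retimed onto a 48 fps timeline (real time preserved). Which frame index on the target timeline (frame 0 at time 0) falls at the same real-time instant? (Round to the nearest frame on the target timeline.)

Source frame index: (0×3600 + 55×60 + 30) × 30 + 1 = 99901.
Real time: 99901 / (30) = 99901/30 s.
Target frame: (99901/30) × (48) = 799208/5 ≈ 159841.600 → 159842.

frame 159842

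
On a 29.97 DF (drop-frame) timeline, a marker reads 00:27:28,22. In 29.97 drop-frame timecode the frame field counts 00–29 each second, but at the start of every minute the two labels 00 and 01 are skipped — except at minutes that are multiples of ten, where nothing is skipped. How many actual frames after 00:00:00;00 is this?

As if non-drop at 30 labels/s: (0 × 3600 + 27 × 60 + 28) × 30 + 22 = 49462.
Minute boundaries passed: 27; those not divisible by 10: 27 − 2 = 25; dropped labels = 2 × 25 = 50.
Actual frame index = 49462 − 50 = 49412.

49412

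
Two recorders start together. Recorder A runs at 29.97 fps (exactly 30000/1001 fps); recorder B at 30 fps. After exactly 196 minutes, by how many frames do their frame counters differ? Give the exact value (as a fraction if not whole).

196 min = 11760 s.
A emits 30000/1001 × 11760 = 50400000/143 frames; B emits 30 × 11760 = 352800.
Difference = 50400/143 frames (≈ 352.4476); B is ahead of A.

50400/143 frames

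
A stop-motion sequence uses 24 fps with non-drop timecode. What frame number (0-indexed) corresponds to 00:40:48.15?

Total seconds to the label: (0 × 3600 + 40 × 60 + 48) = 2448.
Frame index = 2448 × 24 + 15 = 58767.

frame 58767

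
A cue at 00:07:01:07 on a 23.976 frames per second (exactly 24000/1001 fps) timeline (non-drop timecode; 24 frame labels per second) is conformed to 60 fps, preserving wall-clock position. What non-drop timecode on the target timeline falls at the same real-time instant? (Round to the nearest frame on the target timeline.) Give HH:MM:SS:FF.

00:07:01:43

Source frame index: (0×3600 + 7×60 + 1) × 24 + 7 = 10111.
Real time: 10111 / (24000/1001) = 10121111/24000 s.
Target frame: (10121111/24000) × (60) = 10121111/400 ≈ 25302.778 → 25303.
At 60 labels/s: frame 25303 → 00:07:01:43.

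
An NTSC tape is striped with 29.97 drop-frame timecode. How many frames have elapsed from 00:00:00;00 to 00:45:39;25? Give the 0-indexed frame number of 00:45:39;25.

Complete 10-minute blocks: 4, each 17982 frames → 71928.
Remaining 5 whole minutes in the current block: 1800 + 4 × 1798 = 8992 frames.
Within the current minute: 39 × 30 + 25 − 2 = 1193 (labels ;00/;01 skipped at this minute). Total = 71928 + 8992 + 1193 = 82113.

82113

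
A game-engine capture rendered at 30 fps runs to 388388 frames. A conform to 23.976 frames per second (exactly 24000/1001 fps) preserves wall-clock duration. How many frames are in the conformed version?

Target frames = source frames × (target rate / source rate) = 388388 × (24000/1001)/(30) = 388388 × 800/1001 = 310400.

310400 frames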